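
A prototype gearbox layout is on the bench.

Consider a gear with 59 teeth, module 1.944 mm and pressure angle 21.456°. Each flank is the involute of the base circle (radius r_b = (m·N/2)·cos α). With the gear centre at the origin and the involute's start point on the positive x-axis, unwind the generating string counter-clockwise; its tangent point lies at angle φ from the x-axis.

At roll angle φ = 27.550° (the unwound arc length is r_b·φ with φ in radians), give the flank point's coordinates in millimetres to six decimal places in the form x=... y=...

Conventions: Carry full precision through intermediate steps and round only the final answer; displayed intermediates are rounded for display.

x=59.191768 y=1.932540

topology: single-mesh involute geometry — m = 1.944, N = 59
pitch radius r_p = m·N/2 = 1.944·59/2 = 57.348000
base radius r_b = r_p·cos α = 57.348000·cos 21.456° = 53.373712
roll angle φ = 27.550° = 0.48083821 rad
x = r_b·(cos φ + φ·sin φ) = 59.191768
y = r_b·(sin φ − φ·cos φ) = 1.932540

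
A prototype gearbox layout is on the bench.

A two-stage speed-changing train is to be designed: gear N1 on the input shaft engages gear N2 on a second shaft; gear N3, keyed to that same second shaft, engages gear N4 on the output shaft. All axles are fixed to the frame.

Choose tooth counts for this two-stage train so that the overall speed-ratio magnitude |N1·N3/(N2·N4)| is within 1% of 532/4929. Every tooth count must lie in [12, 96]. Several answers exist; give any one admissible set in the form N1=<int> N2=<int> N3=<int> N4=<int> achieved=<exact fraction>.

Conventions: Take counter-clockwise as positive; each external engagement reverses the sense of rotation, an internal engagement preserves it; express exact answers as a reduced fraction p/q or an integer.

design class (target 532/4929): fixed-axis compound train
target = 532/4929 in lowest terms: an exact hit needs N1·N3 = k·532 and N2·N4 = k·4929 for one integer k, every count in [12, 96]; additionally prefer no 1:1 stage (N1 ≠ N2, N3 ≠ N4)
k = 1: N1·N3 = 532 = 14·38, N2·N4 = 4929 = 53·93
achieved = 14·38/(53·93) = 532/4929; |achieved − target| = 0 ≤ 133/123225 ✓

N1=14 N2=53 N3=38 N4=93 achieved=532/4929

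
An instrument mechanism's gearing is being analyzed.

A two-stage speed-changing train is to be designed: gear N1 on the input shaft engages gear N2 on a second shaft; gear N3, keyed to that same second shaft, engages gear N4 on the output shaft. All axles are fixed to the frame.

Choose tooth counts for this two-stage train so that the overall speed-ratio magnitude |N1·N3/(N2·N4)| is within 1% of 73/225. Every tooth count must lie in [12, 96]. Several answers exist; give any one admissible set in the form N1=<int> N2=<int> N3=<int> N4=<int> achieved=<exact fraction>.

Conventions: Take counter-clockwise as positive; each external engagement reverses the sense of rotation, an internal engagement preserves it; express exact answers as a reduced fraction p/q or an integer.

2-stage fixed-axis compound train for ratio 73/225
target = 73/225 in lowest terms: an exact hit needs N1·N3 = k·73 and N2·N4 = k·225 for one integer k, every count in [12, 96]; additionally prefer no 1:1 stage (N1 ≠ N2, N3 ≠ N4)
k = 1…11: no 1:1-free in-range split of k·73 and k·225 into factor pairs; take k = 12
k = 12: N1·N3 = 876 = 12·73, N2·N4 = 2700 = 30·90
achieved = 12·73/(30·90) = 73/225; |achieved − target| = 0 ≤ 73/22500 ✓

N1=12 N2=30 N3=73 N4=90 achieved=73/225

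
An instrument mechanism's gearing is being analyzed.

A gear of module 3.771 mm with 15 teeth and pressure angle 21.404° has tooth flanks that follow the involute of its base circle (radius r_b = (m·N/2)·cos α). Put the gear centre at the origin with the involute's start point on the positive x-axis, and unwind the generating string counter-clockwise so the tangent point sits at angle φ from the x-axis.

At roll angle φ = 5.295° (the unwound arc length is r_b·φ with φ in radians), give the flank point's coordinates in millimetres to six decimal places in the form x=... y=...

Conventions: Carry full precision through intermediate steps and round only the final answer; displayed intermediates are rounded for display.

x=26.444070 y=0.006922

recognized (one wheel, involute flank): single-mesh tooth geometry, m = 3.771, N = 15
pitch radius r_p = m·N/2 = 3.771·15/2 = 28.282500
base radius r_b = r_p·cos α = 28.282500·cos 21.404° = 26.331866
roll angle φ = 5.295° = 0.09241518 rad
x = r_b·(cos φ + φ·sin φ) = 26.444070
y = r_b·(sin φ − φ·cos φ) = 0.006922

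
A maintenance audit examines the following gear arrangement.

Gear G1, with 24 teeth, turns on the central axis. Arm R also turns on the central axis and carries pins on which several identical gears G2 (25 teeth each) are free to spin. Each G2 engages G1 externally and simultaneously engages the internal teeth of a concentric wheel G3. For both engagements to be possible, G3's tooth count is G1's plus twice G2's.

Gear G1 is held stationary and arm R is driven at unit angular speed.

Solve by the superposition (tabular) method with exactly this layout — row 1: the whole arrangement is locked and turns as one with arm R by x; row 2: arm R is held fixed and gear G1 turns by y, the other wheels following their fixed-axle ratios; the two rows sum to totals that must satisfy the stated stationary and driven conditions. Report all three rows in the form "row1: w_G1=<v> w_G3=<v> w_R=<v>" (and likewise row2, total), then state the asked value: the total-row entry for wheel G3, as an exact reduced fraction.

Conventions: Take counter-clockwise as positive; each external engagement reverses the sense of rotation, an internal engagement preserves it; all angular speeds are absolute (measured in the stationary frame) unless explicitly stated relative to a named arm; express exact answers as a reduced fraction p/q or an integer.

row1: w_G1=1 w_G3=1 w_R=1
row2: w_G1=-1 w_G3=12/37 w_R=0
total: w_G1=0 w_G3=49/37 w_R=1
asked value: 49/37

topology: planetary set — G1 24T / G2 25T / G3 74T, arm = carrier (Willis)
superposition row 1 [locked train]: every member turns x
row 2 — arm fixed, fixed-axis ratios: sun y, ring −(24/74)·y, arm 0
boundary: total ω_sun = x + y = 0 and total ω_arm = x = 1  ⇒  y = -1, x = 1
row 2 ring = −(24/74)·(-1) = 12/37
totals (row 1 + row 2): sun 1 + (-1) = 0, ring 1 + 12/37 = 49/37, arm 1 + 0 = 1
asked cell (total, ring) = 49/37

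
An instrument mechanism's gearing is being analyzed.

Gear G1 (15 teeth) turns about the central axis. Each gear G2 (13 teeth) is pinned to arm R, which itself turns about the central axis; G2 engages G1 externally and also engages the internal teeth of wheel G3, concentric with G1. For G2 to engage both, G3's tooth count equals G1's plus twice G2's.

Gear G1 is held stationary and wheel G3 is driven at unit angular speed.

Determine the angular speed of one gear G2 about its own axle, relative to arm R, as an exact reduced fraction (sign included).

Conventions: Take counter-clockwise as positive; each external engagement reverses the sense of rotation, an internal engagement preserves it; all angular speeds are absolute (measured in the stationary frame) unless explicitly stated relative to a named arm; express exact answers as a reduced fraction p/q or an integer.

class = planetary set [G3 = 15+2·13 = 41; Willis about the carrier]
ring teeth: 15 + 2·13 = 41
15(ω_sun−ω_arm) = −41(ω_ring−ω_arm),  ω_sun = 0, ω_ring = 1
15(0−ω_arm) = −41(1−ω_arm)  ⇒  56·ω_arm = 41  ⇒  ω_arm = 41/56
sun–planet mesh: 15·(0−41/56) = −13·(ω_p−ω_arm)  ⇒  ω_p−ω_arm = 615/728
exact speed ratio = 615/728

615/728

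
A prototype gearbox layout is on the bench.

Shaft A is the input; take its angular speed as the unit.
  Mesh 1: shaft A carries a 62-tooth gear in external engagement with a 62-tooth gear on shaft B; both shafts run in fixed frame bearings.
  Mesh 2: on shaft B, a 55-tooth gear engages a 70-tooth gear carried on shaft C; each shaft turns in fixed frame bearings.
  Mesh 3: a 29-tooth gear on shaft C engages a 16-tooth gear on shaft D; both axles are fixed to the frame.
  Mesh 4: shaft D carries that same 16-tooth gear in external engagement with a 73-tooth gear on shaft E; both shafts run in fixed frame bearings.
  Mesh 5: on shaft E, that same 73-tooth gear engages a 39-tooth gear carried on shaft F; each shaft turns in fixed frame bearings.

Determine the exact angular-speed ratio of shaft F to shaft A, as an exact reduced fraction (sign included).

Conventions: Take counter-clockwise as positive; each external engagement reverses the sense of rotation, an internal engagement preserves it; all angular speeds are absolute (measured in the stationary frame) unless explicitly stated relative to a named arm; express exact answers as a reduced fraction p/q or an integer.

class = fixed-axis compound train [5 meshes; 5 ratios multiply, 5 sense flips]
mesh 1 [62T→62T]: running ratio 1, sense −
mesh 2 [55T→70T]: running ratio 11/14, sense +
mesh 3 [29T→16T]: running ratio 319/224, sense −
mesh 4 [16T→73T]: running ratio 319/1022, sense +
mesh 5 [73T→39T]: running ratio 319/546, sense −
ω_out/ω_in = -319/546

-319/546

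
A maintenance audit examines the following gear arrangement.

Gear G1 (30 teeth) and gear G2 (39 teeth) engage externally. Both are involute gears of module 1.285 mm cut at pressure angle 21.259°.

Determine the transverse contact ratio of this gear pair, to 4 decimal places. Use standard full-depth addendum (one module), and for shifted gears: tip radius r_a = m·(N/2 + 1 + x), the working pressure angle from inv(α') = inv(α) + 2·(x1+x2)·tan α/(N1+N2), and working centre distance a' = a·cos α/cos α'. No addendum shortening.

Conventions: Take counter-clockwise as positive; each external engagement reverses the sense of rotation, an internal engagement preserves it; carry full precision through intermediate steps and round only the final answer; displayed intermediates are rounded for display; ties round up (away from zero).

1.6260

class = single-mesh tooth geometry [involute pair 30T × 39T, m = 1.285]
base radii: r_b1 = 17.963354, r_b2 = 23.352360
tip radii: r_a1 = 20.560000, r_a2 = 26.342500
no profile shift: α' = α, a' = a
action lengths: √(r_a1²−r_b1²) = 10.001575, √(r_a2²−r_b2²) = 12.189937
base pitch p_b = π·m·cos α = 3.762236
CR = (10.001575 + 12.189937 − 44.332500·sin 21.25900°)/3.762236 = 1.625958
contact ratio ≈ 1.6260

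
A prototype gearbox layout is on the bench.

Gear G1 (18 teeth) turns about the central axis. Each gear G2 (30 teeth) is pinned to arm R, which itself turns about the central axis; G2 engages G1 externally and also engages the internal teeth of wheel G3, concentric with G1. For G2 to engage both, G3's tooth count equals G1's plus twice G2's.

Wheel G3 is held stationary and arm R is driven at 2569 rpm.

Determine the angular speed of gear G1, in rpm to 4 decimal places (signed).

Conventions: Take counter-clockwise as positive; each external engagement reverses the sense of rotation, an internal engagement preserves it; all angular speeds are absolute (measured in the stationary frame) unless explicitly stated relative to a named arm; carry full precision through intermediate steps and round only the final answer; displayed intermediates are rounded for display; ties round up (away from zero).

planetary set (18T centre, 30T on arm, 78T internal) — Willis relation
normalise by the input: solve with ω_arm = 1, then scale by 2569 rpm
ring teeth: 18 + 2·30 = 78
18(ω_sun−ω_arm) = −78(ω_ring−ω_arm),  ω_ring = 0, ω_arm = 1
ω_sun = 1 − (78/18)(0−1) = 16/3
scale: ω_sun = 16/3 × 2569 rpm = +13701.3333 rpm

+13701.3333 rpm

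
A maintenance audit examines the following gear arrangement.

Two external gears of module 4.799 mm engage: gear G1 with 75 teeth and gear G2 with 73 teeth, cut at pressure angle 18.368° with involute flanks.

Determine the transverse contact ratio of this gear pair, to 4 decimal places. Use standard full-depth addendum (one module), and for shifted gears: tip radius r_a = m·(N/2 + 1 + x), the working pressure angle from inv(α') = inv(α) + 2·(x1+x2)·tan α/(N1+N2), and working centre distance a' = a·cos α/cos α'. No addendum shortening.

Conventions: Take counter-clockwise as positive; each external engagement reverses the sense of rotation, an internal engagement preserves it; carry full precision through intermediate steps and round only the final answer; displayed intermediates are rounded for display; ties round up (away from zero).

1.9214

class = single-mesh tooth geometry [involute pair 75T × 73T, m = 4.799]
base radii: r_b1 = 170.793799, r_b2 = 166.239297
tip radii: r_a1 = 184.761500, r_a2 = 179.962500
no profile shift: α' = α, a' = a
action lengths: √(r_a1²−r_b1²) = 70.471911, √(r_a2²−r_b2²) = 68.927480
base pitch p_b = π·m·cos α = 14.308388
CR = (70.471911 + 68.927480 − 355.126000·sin 18.36800°)/14.308388 = 1.921420
contact ratio ≈ 1.9214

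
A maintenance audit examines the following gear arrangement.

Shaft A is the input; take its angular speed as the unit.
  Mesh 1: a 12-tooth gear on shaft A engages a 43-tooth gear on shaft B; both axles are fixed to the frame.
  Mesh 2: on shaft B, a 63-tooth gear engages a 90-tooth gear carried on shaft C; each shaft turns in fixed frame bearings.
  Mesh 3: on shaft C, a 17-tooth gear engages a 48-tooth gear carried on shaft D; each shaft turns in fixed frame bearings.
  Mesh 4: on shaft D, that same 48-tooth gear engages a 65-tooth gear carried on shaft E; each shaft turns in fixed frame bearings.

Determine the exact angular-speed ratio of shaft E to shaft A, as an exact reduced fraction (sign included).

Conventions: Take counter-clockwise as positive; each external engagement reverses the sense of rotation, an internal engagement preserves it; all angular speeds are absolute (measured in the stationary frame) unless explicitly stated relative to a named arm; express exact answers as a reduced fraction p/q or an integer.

class = fixed-axis compound train [4 meshes; 4 ratios multiply, 4 sense flips]
mesh 1 [12T→43T]: running ratio 12/43, sense −
mesh 2 [63T→90T]: running ratio 42/215, sense +
mesh 3 [17T→48T]: running ratio 119/1720, sense −
mesh 4 [48T→65T]: running ratio 714/13975, sense +
ω_out/ω_in = 714/13975

714/13975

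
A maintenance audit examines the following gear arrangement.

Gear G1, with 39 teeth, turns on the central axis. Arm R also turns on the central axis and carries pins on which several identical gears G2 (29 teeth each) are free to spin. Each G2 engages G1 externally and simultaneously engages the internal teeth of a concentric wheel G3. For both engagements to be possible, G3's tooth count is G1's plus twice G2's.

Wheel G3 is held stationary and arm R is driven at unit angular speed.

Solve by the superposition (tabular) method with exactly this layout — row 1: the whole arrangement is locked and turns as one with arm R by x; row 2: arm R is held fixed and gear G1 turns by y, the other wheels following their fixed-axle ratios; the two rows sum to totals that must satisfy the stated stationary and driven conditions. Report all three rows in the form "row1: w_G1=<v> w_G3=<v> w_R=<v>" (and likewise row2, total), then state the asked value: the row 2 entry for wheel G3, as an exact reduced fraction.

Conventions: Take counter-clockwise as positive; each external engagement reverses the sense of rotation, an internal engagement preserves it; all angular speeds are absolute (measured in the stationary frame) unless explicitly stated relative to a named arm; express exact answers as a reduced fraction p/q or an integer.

topology: planetary set — G1 39T / G2 29T / G3 97T, arm = carrier (Willis)
row 1 — lock + rotate with arm: ω_sun = ω_ring = ω_arm = x
superposition row 2 [arm held]: sun y, ring −(39/97)·y, arm 0
boundary: total ω_ring = x − (39/97)·y = 0 and total ω_arm = x = 1  ⇒  y = 97/39, x = 1
row 2 ring = −(39/97)·97/39 = -1
totals (row 1 + row 2): sun 1 + 97/39 = 136/39, ring 1 + (-1) = 0, arm 1 + 0 = 1
asked cell (row2, ring) = -1

row1: w_G1=1 w_G3=1 w_R=1
row2: w_G1=97/39 w_G3=-1 w_R=0
total: w_G1=136/39 w_G3=0 w_R=1
asked value: -1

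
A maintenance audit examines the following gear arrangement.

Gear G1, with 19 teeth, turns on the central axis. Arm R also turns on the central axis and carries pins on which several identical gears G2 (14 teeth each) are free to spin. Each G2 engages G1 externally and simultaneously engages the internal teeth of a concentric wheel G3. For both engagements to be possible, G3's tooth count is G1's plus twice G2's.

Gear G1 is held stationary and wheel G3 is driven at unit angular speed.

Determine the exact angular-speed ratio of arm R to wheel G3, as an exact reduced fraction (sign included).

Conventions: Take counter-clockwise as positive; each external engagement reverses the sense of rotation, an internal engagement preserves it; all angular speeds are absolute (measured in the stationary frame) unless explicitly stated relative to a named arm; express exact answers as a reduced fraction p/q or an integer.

topology: planetary set — G1 19T / G2 14T / G3 47T, arm = carrier (Willis)
ring teeth: 19 + 2·14 = 47
19(ω_sun−ω_arm) = −47(ω_ring−ω_arm),  ω_sun = 0, ω_ring = 1
19(0−ω_arm) = −47(1−ω_arm)  ⇒  66·ω_arm = 47  ⇒  ω_arm = 47/66
ω_out/ω_in = 47/66

47/66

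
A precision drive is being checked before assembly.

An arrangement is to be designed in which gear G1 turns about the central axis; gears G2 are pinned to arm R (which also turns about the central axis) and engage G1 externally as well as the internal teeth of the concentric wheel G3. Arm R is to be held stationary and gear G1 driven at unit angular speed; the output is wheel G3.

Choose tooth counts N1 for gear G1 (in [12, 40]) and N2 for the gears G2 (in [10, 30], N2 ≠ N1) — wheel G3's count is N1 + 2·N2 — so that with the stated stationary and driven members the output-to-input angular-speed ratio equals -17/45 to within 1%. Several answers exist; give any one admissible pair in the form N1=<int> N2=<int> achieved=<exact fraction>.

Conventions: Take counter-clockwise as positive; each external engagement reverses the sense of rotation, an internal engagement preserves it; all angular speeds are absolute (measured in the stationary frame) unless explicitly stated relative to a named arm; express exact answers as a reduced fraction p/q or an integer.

design class (target -17/45): planetary set
Willis with ω_arm = 0: ω_ring/ω_sun = −N1/N3; set equal to -17/45  ⇒  N3/N1 = −1/(-17/45) = 45/17
N3 = N1 + 2·N2  ⇒  N2/N1 = (N3/N1 − 1)/2 = (45/17 − 1)/2 = 14/17
smallest multiple with N1 ≥ 12 and N2 ≥ 10: k = 1  ⇒  N1 = 1·17 = 17, N2 = 1·14 = 14 (N1 ≤ 40, N2 ≤ 30, N2 ≠ N1 ✓), N3 = 17 + 2·14 = 45
check: −N1/N3 with N1 = 17, N3 = 45 gives -17/45; |achieved − target| = 0 ≤ 17/4500 ✓

N1=17 N2=14 achieved=-17/45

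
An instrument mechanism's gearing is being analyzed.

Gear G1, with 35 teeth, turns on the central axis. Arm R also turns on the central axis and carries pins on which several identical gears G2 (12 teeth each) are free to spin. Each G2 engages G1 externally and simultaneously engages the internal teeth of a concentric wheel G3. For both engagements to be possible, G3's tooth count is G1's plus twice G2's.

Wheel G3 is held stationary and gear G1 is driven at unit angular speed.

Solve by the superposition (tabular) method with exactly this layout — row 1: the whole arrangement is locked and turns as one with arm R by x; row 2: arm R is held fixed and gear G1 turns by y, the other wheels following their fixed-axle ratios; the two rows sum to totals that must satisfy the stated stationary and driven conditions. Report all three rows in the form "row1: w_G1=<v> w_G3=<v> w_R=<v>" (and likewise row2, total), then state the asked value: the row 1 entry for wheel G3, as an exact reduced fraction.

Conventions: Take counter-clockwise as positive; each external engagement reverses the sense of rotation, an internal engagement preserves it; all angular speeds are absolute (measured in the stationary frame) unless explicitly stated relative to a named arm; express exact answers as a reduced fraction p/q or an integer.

planetary set (35T centre, 12T on arm, 59T internal) — Willis relation
row 1: whole set turns with the arm by x
row 2: sun turns y, ring = −(35/59)·y, arm 0
boundary: total ω_ring = x − (35/59)·y = 0 and total ω_sun = x + y = 1  ⇒  y = 59/94, x = 35/94
row 2 ring = −(35/59)·59/94 = -35/94
totals (row 1 + row 2): sun 35/94 + 59/94 = 1, ring 35/94 + (-35/94) = 0, arm 35/94 + 0 = 35/94
asked cell (row1, ring) = 35/94

row1: w_G1=35/94 w_G3=35/94 w_R=35/94
row2: w_G1=59/94 w_G3=-35/94 w_R=0
total: w_G1=1 w_G3=0 w_R=35/94
asked value: 35/94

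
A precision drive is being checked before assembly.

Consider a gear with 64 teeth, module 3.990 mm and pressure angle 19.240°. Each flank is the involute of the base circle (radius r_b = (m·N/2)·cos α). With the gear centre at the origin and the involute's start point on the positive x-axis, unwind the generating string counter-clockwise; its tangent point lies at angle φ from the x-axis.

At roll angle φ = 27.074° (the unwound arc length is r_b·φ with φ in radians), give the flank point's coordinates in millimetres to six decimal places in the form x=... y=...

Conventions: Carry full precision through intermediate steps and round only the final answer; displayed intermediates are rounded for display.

single-mesh involute tooth geometry (64T wheel at module 3.990)
pitch radius r_p = m·N/2 = 3.990·64/2 = 127.680000
base radius r_b = r_p·cos α = 127.680000·cos 19.240° = 120.548631
roll angle φ = 27.074° = 0.47253044 rad
x = r_b·(cos φ + φ·sin φ) = 133.264988
y = r_b·(sin φ − φ·cos φ) = 4.145741

x=133.264988 y=4.145741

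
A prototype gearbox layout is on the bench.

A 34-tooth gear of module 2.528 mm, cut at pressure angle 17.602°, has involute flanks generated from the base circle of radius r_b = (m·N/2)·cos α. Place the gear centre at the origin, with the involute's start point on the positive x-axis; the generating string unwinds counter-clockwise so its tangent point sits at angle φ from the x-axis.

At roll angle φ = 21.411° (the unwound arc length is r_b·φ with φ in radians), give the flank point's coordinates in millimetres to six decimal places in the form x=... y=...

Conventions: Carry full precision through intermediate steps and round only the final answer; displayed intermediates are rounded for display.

single-mesh involute tooth geometry (34T wheel at module 2.528)
pitch radius r_p = m·N/2 = 2.528·34/2 = 42.976000
base radius r_b = r_p·cos α = 42.976000·cos 17.602° = 40.963869
roll angle φ = 21.411° = 0.37369245 rad
x = r_b·(cos φ + φ·sin φ) = 43.725007
y = r_b·(sin φ − φ·cos φ) = 0.702661

x=43.725007 y=0.702661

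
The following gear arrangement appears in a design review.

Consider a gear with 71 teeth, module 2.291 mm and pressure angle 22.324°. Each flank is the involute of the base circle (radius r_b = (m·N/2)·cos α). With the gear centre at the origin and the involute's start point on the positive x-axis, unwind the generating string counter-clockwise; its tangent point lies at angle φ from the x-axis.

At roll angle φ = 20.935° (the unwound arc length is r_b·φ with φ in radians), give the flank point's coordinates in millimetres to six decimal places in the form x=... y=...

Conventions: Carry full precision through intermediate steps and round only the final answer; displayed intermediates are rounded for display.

x=80.090602 y=1.207090

topology: single-mesh involute geometry — m = 2.291, N = 71
pitch radius r_p = m·N/2 = 2.291·71/2 = 81.330500
base radius r_b = r_p·cos α = 81.330500·cos 22.324° = 75.234835
roll angle φ = 20.935° = 0.36538468 rad
x = r_b·(cos φ + φ·sin φ) = 80.090602
y = r_b·(sin φ − φ·cos φ) = 1.207090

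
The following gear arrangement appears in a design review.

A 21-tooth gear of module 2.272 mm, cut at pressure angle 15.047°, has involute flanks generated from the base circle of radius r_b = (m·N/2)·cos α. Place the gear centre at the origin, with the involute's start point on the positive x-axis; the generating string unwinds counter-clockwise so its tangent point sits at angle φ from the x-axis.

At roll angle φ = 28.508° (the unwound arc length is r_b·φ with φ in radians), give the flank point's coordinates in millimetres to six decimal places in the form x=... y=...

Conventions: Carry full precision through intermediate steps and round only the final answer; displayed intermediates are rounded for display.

topology: single-mesh involute geometry — m = 2.272, N = 21
pitch radius r_p = m·N/2 = 2.272·21/2 = 23.856000
base radius r_b = r_p·cos α = 23.856000·cos 15.047° = 23.038054
roll angle φ = 28.508° = 0.49755846 rad
x = r_b·(cos φ + φ·sin φ) = 25.715673
y = r_b·(sin φ − φ·cos φ) = 0.922714

x=25.715673 y=0.922714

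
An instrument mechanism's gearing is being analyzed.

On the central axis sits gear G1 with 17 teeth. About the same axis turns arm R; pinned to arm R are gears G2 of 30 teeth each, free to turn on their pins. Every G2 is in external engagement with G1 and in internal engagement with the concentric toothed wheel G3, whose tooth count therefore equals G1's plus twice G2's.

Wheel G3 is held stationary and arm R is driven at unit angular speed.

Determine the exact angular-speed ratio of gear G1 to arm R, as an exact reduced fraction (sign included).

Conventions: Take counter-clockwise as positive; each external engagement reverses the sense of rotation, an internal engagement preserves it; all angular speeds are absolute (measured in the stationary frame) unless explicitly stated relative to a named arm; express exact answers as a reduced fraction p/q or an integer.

recognized (axles ride arm R): planetary set, 17/30/77 teeth
ring teeth: 17 + 2·30 = 77
17(ω_sun−ω_arm) = −77(ω_ring−ω_arm),  ω_ring = 0, ω_arm = 1
ω_sun = 1 − (77/17)(0−1) = 94/17
ω_out/ω_in = 94/17

94/17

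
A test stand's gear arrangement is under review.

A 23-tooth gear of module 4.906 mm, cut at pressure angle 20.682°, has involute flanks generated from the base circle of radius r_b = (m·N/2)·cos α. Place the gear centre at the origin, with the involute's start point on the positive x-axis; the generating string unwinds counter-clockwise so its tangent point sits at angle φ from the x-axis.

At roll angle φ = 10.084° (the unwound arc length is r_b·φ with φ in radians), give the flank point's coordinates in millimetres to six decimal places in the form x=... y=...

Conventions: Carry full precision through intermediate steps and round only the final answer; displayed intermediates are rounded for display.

single-mesh involute tooth geometry (23T wheel at module 4.906)
pitch radius r_p = m·N/2 = 4.906·23/2 = 56.419000
base radius r_b = r_p·cos α = 56.419000·cos 20.682° = 52.783079
roll angle φ = 10.084° = 0.17599900 rad
x = r_b·(cos φ + φ·sin φ) = 53.594255
y = r_b·(sin φ − φ·cos φ) = 0.095622

x=53.594255 y=0.095622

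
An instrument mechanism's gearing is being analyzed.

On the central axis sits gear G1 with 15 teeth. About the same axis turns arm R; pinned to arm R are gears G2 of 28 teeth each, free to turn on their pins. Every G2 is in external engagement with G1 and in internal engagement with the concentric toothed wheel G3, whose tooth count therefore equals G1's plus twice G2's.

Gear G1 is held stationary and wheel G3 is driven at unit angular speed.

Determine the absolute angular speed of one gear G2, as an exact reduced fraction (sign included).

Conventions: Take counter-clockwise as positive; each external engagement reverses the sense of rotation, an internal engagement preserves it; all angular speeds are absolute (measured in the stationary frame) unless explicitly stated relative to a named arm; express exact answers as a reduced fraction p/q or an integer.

71/56

recognized (axles ride arm R): planetary set, 15/28/71 teeth
ring teeth: 15 + 2·28 = 71
15(ω_sun−ω_arm) = −71(ω_ring−ω_arm),  ω_sun = 0, ω_ring = 1
15(0−ω_arm) = −71(1−ω_arm)  ⇒  86·ω_arm = 71  ⇒  ω_arm = 71/86
sun–planet mesh: 15·(0−71/86) = −28·(ω_p−ω_arm)  ⇒  ω_p−ω_arm = 1065/2408
ω_p = 71/86 + 1065/2408 = 71/56
exact speed ratio = 71/56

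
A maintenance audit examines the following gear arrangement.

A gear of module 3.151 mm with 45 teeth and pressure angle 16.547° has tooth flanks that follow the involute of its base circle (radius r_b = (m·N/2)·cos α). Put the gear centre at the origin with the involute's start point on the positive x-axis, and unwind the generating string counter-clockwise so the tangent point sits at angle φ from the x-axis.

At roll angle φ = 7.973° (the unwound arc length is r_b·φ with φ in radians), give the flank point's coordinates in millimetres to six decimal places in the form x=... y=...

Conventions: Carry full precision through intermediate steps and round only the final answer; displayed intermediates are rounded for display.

recognized (one wheel, involute flank): single-mesh tooth geometry, m = 3.151, N = 45
pitch radius r_p = m·N/2 = 3.151·45/2 = 70.897500
base radius r_b = r_p·cos α = 70.897500·cos 16.547° = 67.961382
roll angle φ = 7.973° = 0.13915510 rad
x = r_b·(cos φ + φ·sin φ) = 68.616207
y = r_b·(sin φ − φ·cos φ) = 0.060925

x=68.616207 y=0.060925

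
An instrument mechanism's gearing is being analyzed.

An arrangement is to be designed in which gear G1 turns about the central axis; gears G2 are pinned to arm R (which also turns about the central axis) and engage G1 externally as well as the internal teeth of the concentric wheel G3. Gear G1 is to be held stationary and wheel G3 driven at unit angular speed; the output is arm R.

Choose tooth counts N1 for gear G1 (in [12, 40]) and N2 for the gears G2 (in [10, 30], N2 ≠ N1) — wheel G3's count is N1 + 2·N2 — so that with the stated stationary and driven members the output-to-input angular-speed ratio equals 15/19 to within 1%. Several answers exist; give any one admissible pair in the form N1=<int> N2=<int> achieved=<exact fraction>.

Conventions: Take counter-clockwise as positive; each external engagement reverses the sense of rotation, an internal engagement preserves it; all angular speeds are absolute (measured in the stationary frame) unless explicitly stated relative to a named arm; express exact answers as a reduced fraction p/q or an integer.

N1=16 N2=22 achieved=15/19

planetary set to be sized for 15/19 (Willis relation)
Willis with ω_sun = 0: ω_arm/ω_ring = N3/(N1+N3); set equal to 15/19  ⇒  N3/N1 = (15/19)/(1 − 15/19) = 15/4
N3 = N1 + 2·N2  ⇒  N2/N1 = (N3/N1 − 1)/2 = (15/4 − 1)/2 = 11/8
smallest multiple with N1 ≥ 12 and N2 ≥ 10: k = 2  ⇒  N1 = 2·8 = 16, N2 = 2·11 = 22 (N1 ≤ 40, N2 ≤ 30, N2 ≠ N1 ✓), N3 = 16 + 2·22 = 60
check: N3/(N1+N3) with N1 = 16, N3 = 60 gives 15/19; |achieved − target| = 0 ≤ 3/380 ✓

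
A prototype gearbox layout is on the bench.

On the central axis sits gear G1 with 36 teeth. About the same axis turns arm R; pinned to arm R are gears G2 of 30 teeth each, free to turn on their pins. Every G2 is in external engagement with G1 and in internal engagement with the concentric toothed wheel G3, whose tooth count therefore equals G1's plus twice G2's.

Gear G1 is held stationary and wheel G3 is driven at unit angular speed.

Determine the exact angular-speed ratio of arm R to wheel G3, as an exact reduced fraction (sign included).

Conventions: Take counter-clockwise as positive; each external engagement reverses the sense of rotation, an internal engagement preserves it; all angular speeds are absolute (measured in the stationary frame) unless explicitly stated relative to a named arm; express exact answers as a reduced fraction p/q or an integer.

planetary set (36T centre, 30T on arm, 96T internal) — Willis relation
ring teeth: 36 + 2·30 = 96
36(ω_sun−ω_arm) = −96(ω_ring−ω_arm),  ω_sun = 0, ω_ring = 1
36(0−ω_arm) = −96(1−ω_arm)  ⇒  132·ω_arm = 96  ⇒  ω_arm = 8/11
ω_out/ω_in = 8/11

8/11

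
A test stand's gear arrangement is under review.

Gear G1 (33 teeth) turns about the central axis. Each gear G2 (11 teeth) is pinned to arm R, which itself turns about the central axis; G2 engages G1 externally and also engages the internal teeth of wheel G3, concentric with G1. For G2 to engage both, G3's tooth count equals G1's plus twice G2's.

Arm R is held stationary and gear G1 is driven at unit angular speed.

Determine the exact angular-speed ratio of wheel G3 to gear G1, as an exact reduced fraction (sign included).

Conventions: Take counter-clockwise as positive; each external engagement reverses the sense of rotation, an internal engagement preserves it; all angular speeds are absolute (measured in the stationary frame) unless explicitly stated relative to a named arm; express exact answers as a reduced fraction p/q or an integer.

-3/5

topology: planetary set — G1 33T / G2 11T / G3 55T, arm = carrier (Willis)
ring teeth: 33 + 2·11 = 55
33(ω_sun−ω_arm) = −55(ω_ring−ω_arm),  ω_arm = 0, ω_sun = 1
ω_ring = 0 − (33/55)(1−0) = -3/5
ω_out/ω_in = -3/5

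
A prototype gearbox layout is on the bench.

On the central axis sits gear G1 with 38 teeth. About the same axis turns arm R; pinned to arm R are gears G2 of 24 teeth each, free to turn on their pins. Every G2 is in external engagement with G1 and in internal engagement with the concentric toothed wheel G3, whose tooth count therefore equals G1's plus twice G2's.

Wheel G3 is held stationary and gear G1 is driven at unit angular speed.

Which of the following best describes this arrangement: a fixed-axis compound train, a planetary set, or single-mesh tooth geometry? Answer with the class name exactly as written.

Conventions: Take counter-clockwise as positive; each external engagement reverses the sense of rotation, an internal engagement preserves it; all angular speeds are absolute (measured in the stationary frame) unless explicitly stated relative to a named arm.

planetary set

recognized (axles ride arm R): planetary set, 38/24/86 teeth
classification: planetary set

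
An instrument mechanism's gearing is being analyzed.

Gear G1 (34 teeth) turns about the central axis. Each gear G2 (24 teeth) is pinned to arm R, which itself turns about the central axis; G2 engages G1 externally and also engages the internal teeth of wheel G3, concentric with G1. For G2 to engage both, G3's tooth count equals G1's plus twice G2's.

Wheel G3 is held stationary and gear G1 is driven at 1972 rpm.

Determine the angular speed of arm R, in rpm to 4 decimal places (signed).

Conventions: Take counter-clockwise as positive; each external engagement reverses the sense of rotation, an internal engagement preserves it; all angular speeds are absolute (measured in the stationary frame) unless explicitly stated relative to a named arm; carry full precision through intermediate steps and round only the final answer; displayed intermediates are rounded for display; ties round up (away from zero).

+578.0000 rpm

planetary set (34T centre, 24T on arm, 82T internal) — Willis relation
normalise by the input: solve with ω_sun = 1, then scale by 1972 rpm
ring teeth: 34 + 2·24 = 82
34(ω_sun−ω_arm) = −82(ω_ring−ω_arm),  ω_ring = 0, ω_sun = 1
34(1−ω_arm) = −82(0−ω_arm)  ⇒  116·ω_arm = 34  ⇒  ω_arm = 17/58
scale: ω_arm = 17/58 × 1972 rpm = +578.0000 rpm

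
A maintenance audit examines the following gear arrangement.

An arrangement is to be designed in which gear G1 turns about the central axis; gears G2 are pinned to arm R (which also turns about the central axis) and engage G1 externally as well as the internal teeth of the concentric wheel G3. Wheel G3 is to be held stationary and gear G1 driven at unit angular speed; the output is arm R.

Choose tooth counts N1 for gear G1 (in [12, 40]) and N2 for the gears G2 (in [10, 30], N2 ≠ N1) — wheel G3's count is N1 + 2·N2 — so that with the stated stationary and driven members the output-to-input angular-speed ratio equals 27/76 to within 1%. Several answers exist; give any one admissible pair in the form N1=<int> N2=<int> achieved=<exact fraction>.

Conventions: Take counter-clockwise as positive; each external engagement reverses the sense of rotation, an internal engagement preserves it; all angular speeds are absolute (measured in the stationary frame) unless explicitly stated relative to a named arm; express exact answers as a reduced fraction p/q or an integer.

N1=27 N2=11 achieved=27/76

planetary set to be sized for 27/76 (Willis relation)
Willis with ω_ring = 0: ω_arm/ω_sun = N1/(N1+N3); set equal to 27/76  ⇒  N3/N1 = 1/(27/76) − 1 = 49/27
N3 = N1 + 2·N2  ⇒  N2/N1 = (N3/N1 − 1)/2 = (49/27 − 1)/2 = 11/27
smallest multiple with N1 ≥ 12 and N2 ≥ 10: k = 1  ⇒  N1 = 1·27 = 27, N2 = 1·11 = 11 (N1 ≤ 40, N2 ≤ 30, N2 ≠ N1 ✓), N3 = 27 + 2·11 = 49
check: N1/(N1+N3) with N1 = 27, N3 = 49 gives 27/76; |achieved − target| = 0 ≤ 27/7600 ✓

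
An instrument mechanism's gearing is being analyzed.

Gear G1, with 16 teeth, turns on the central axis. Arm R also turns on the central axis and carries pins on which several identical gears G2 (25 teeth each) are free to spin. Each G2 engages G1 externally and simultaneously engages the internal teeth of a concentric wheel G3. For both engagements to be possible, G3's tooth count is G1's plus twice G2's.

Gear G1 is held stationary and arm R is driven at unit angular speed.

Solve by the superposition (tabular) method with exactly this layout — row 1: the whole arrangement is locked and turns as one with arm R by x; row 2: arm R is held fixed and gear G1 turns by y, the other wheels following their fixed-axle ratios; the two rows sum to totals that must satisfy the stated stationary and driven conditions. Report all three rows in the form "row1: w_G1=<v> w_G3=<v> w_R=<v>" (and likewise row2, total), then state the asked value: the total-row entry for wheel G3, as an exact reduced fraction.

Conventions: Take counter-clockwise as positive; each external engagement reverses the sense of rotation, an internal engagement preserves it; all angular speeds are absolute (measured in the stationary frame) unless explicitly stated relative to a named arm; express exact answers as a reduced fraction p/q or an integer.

row1: w_G1=1 w_G3=1 w_R=1
row2: w_G1=-1 w_G3=8/33 w_R=0
total: w_G1=0 w_G3=41/33 w_R=1
asked value: 41/33

topology: planetary set — G1 16T / G2 25T / G3 66T, arm = carrier (Willis)
row 1 (train locked, turned with arm): all members turn x
row 2: sun turns y, ring = −(16/66)·y, arm 0
boundary: total ω_sun = x + y = 0 and total ω_arm = x = 1  ⇒  y = -1, x = 1
row 2 ring = −(16/66)·(-1) = 8/33
totals (row 1 + row 2): sun 1 + (-1) = 0, ring 1 + 8/33 = 41/33, arm 1 + 0 = 1
asked cell (total, ring) = 41/33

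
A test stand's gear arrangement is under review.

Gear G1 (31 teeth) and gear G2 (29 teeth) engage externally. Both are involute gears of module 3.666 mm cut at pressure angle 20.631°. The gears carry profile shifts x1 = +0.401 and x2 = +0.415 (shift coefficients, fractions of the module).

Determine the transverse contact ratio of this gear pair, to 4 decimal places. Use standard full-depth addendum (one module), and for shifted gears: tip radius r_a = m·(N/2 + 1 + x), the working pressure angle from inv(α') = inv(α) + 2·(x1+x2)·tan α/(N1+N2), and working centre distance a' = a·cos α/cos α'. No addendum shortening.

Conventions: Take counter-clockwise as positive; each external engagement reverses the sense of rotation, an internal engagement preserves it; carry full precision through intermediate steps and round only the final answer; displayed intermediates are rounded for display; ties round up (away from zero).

1.5088

recognized (one external pair, fixed centres): single-mesh tooth geometry, m = 3.666, N1 = 31, N2 = 29
base radii: r_b1 = 53.178886, r_b2 = 49.747990
tip radii: r_a1 = 61.959066, r_a2 = 58.344390
inv(α') = inv(20.631°) + 2·(+0.401+0.415)·tan α/(31+29) = 0.02665464  ⇒  α' = 24.08779°
a' = a·cos α / cos α' = 109.9800·cos 20.631°/cos 24.08779° = 112.744535
action lengths: √(r_a1²−r_b1²) = 31.795156, √(r_a2²−r_b2²) = 30.482869
base pitch p_b = π·m·cos α = 10.778477
CR = (31.795156 + 30.482869 − 112.744535·sin 24.08779°)/10.778477 = 1.508834
contact ratio ≈ 1.5088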